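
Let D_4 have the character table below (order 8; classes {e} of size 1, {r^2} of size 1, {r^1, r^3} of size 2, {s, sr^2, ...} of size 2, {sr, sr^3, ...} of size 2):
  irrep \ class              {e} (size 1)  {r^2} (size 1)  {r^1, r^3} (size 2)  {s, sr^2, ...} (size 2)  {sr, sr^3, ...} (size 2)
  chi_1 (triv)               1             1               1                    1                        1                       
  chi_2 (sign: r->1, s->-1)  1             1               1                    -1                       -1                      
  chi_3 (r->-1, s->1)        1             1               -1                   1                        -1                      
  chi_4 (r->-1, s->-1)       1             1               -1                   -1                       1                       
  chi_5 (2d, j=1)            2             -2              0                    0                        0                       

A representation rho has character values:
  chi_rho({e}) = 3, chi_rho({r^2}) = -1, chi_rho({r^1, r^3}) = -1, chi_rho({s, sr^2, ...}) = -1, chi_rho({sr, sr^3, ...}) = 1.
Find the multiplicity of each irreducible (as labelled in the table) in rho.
Multiplicities: chi_1: 0, chi_2: 0, chi_3: 0, chi_4: 1, chi_5: 1.

Use <chi_rho, chi> = (1/|G|) sum_C |C| * chi_rho(C) * conj(chi(C)) with |G| = 8 for each irreducible chi in the table:
  <chi_rho, chi_1> = (1/8)[1*(3)*conj(1) + 1*(-1)*conj(1) + 2*(-1)*conj(1) + 2*(-1)*conj(1) + 2*(1)*conj(1)]
      = (1/8)[(3) + (-1) + (-2) + (-2) + (2)] = 0/8 = 0
  <chi_rho, chi_2> = (1/8)[1*(3)*conj(1) + 1*(-1)*conj(1) + 2*(-1)*conj(1) + 2*(-1)*conj(-1) + 2*(1)*conj(-1)]
      = (1/8)[(3) + (-1) + (-2) + (2) + (-2)] = 0/8 = 0
  <chi_rho, chi_3> = (1/8)[1*(3)*conj(1) + 1*(-1)*conj(1) + 2*(-1)*conj(-1) + 2*(-1)*conj(1) + 2*(1)*conj(-1)]
      = (1/8)[(3) + (-1) + (2) + (-2) + (-2)] = 0/8 = 0
  <chi_rho, chi_4> = (1/8)[1*(3)*conj(1) + 1*(-1)*conj(1) + 2*(-1)*conj(-1) + 2*(-1)*conj(-1) + 2*(1)*conj(1)]
      = (1/8)[(3) + (-1) + (2) + (2) + (2)] = 8/8 = 1
  <chi_rho, chi_5> = (1/8)[1*(3)*conj(2) + 1*(-1)*conj(-2) + 2*(-1)*conj(0) + 2*(-1)*conj(0) + 2*(1)*conj(0)]
      = (1/8)[(6) + (2) + (0) + (0) + (0)] = 8/8 = 1
Dimension check: dim(rho) = sum (mult * dim) = 0*1 + 0*1 + 0*1 + 1*1 + 1*2 = 3 = chi_rho(e) = 3.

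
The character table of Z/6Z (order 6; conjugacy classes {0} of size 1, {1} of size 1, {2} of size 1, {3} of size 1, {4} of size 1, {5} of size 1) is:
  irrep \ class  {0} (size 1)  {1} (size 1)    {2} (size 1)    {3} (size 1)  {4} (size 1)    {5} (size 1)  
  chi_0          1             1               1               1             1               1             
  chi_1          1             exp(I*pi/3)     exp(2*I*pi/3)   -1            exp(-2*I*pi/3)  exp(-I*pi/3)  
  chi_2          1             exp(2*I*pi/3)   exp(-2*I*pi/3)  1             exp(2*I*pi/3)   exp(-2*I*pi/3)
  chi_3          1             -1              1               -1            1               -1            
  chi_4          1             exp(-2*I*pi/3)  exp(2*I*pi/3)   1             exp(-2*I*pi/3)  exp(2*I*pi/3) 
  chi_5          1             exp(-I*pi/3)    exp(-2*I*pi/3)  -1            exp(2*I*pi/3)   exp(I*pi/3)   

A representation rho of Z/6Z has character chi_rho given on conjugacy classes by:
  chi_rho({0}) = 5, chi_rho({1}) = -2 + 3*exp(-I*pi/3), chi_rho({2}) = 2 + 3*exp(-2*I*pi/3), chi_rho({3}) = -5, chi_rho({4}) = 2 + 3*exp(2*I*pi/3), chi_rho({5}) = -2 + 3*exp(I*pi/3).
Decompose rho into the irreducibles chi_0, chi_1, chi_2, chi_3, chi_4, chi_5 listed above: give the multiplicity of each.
Multiplicities: chi_0: 0, chi_1: 0, chi_2: 0, chi_3: 2, chi_4: 0, chi_5: 3.

Use <chi_rho, chi> = (1/|G|) sum_C |C| * chi_rho(C) * conj(chi(C)) with |G| = 6 for each irreducible chi in the table:
  <chi_rho, chi_0> = (1/6)[1*(5)*conj(1) + 1*(-2 + 3*exp(-I*pi/3))*conj(1) + 1*(2 + 3*exp(-2*I*pi/3))*conj(1) + 1*(-5)*conj(1) + 1*(2 + 3*exp(2*I*pi/3))*conj(1) + 1*(-2 + 3*exp(I*pi/3))*conj(1)]
      = (1/6)[(5) + (-2 + 3*exp(-I*pi/3)) + (2 + 3*exp(-2*I*pi/3)) + (-5) + (2 + 3*exp(2*I*pi/3)) + (-2 + 3*exp(I*pi/3))] = 0/6 = 0
  <chi_rho, chi_1> = (1/6)[1*(5)*conj(1) + 1*(-2 + 3*exp(-I*pi/3))*conj(exp(I*pi/3)) + 1*(2 + 3*exp(-2*I*pi/3))*conj(exp(2*I*pi/3)) + 1*(-5)*conj(-1) + 1*(2 + 3*exp(2*I*pi/3))*conj(exp(-2*I*pi/3)) + 1*(-2 + 3*exp(I*pi/3))*conj(exp(-I*pi/3))]
      = (1/6)[(5) + (3*exp(-2*I*pi/3) - 2*exp(-I*pi/3)) + (2*exp(-2*I*pi/3) + 3*exp(2*I*pi/3)) + (5) + (3*exp(-2*I*pi/3) + 2*exp(2*I*pi/3)) + (-2*exp(I*pi/3) + 3*exp(2*I*pi/3))] = 0/6 = 0
  <chi_rho, chi_2> = (1/6)[1*(5)*conj(1) + 1*(-2 + 3*exp(-I*pi/3))*conj(exp(2*I*pi/3)) + 1*(2 + 3*exp(-2*I*pi/3))*conj(exp(-2*I*pi/3)) + 1*(-5)*conj(1) + 1*(2 + 3*exp(2*I*pi/3))*conj(exp(2*I*pi/3)) + 1*(-2 + 3*exp(I*pi/3))*conj(exp(-2*I*pi/3))]
      = (1/6)[(5) + (-3 - 2*exp(-2*I*pi/3)) + (3 + 2*exp(2*I*pi/3)) + (-5) + (3 + 2*exp(-2*I*pi/3)) + (-3 - 2*exp(2*I*pi/3))] = 0/6 = 0
  <chi_rho, chi_3> = (1/6)[1*(5)*conj(1) + 1*(-2 + 3*exp(-I*pi/3))*conj(-1) + 1*(2 + 3*exp(-2*I*pi/3))*conj(1) + 1*(-5)*conj(-1) + 1*(2 + 3*exp(2*I*pi/3))*conj(1) + 1*(-2 + 3*exp(I*pi/3))*conj(-1)]
      = (1/6)[(5) + (2 - 3*exp(-I*pi/3)) + (2 + 3*exp(-2*I*pi/3)) + (5) + (2 + 3*exp(2*I*pi/3)) + (2 - 3*exp(I*pi/3))] = 12/6 = 2
  <chi_rho, chi_4> = (1/6)[1*(5)*conj(1) + 1*(-2 + 3*exp(-I*pi/3))*conj(exp(-2*I*pi/3)) + 1*(2 + 3*exp(-2*I*pi/3))*conj(exp(2*I*pi/3)) + 1*(-5)*conj(1) + 1*(2 + 3*exp(2*I*pi/3))*conj(exp(-2*I*pi/3)) + 1*(-2 + 3*exp(I*pi/3))*conj(exp(2*I*pi/3))]
      = (1/6)[(5) + (-2*exp(2*I*pi/3) + 3*exp(I*pi/3)) + (2*exp(-2*I*pi/3) + 3*exp(2*I*pi/3)) + (-5) + (3*exp(-2*I*pi/3) + 2*exp(2*I*pi/3)) + (3*exp(-I*pi/3) - 2*exp(-2*I*pi/3))] = 0/6 = 0
  <chi_rho, chi_5> = (1/6)[1*(5)*conj(1) + 1*(-2 + 3*exp(-I*pi/3))*conj(exp(-I*pi/3)) + 1*(2 + 3*exp(-2*I*pi/3))*conj(exp(-2*I*pi/3)) + 1*(-5)*conj(-1) + 1*(2 + 3*exp(2*I*pi/3))*conj(exp(2*I*pi/3)) + 1*(-2 + 3*exp(I*pi/3))*conj(exp(I*pi/3))]
      = (1/6)[(5) + (3 - 2*exp(I*pi/3)) + (3 + 2*exp(2*I*pi/3)) + (5) + (3 + 2*exp(-2*I*pi/3)) + (3 - 2*exp(-I*pi/3))] = 18/6 = 3
(Exp terms are combined using exp(i*s)*conj(exp(i*t)) = exp(i*(s-t)), and sums of them are collapsed using the identity that for every m > 1 the m distinct m-th roots of unity sum to 0, e.g. 1 + exp(2*I*pi/3) + exp(-2*I*pi/3) = 0.)
Dimension check: dim(rho) = sum (mult * dim) = 0*1 + 0*1 + 0*1 + 2*1 + 0*1 + 3*1 = 5 = chi_rho(e) = 5.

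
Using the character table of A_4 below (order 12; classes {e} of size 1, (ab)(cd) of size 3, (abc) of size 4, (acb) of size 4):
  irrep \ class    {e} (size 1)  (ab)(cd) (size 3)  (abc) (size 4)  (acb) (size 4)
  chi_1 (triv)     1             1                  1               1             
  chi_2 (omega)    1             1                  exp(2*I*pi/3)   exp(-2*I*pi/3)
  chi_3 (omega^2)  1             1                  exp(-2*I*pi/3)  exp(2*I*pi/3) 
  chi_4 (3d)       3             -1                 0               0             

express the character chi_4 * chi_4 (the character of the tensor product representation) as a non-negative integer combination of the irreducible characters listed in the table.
chi_4 tensor chi_4 = chi_1 + chi_2 + chi_3 + 2*chi_4 (all other irreducibles have multiplicity 0).

Justification: The character of a tensor product is the pointwise product (chi_4 * chi_4)(C) = chi_4(C) * chi_4(C):
  {e}: (3)*(3), (ab)(cd): (-1)*(-1), (abc): (0)*(0), (acb): (0)*(0)
so (chi_4 * chi_4) takes values
  {e} -> 9, (ab)(cd) -> 1, (abc) -> 0, (acb) -> 0.
Now take the inner product of this character with each irreducible chi from the table, <chi_4*chi_4, chi> = (1/12) sum_C |C| (chi_4*chi_4)(C) conj(chi(C)):
  <chi_4*chi_4, chi_1> = (1/12)[1*(9)*conj(1) + 3*(1)*conj(1) + 4*(0)*conj(1) + 4*(0)*conj(1)]
      = (1/12)[(9) + (3) + (0) + (0)] = 12/12 = 1
  <chi_4*chi_4, chi_2> = (1/12)[1*(9)*conj(1) + 3*(1)*conj(1) + 4*(0)*conj(exp(2*I*pi/3)) + 4*(0)*conj(exp(-2*I*pi/3))]
      = (1/12)[(9) + (3) + (0) + (0)] = 12/12 = 1
  <chi_4*chi_4, chi_3> = (1/12)[1*(9)*conj(1) + 3*(1)*conj(1) + 4*(0)*conj(exp(-2*I*pi/3)) + 4*(0)*conj(exp(2*I*pi/3))]
      = (1/12)[(9) + (3) + (0) + (0)] = 12/12 = 1
  <chi_4*chi_4, chi_4> = (1/12)[1*(9)*conj(3) + 3*(1)*conj(-1) + 4*(0)*conj(0) + 4*(0)*conj(0)]
      = (1/12)[(27) + (-3) + (0) + (0)] = 24/12 = 2
(Exp terms are combined using exp(i*s)*conj(exp(i*t)) = exp(i*(s-t)), and sums of them are collapsed using the identity that for every m > 1 the m distinct m-th roots of unity sum to 0, e.g. 1 + exp(2*I*pi/3) + exp(-2*I*pi/3) = 0.)
Hence the multiplicities are chi_1: 1, chi_2: 1, chi_3: 1, chi_4: 2. Dimension check: dim(chi_4)*dim(chi_4) = 3*3 = 9 and sum (mult * dim) = 1*1 + 1*1 + 1*1 + 2*3 = 9.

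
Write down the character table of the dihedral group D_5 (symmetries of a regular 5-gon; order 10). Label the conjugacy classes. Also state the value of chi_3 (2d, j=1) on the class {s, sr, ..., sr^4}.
Conjugacy classes: {e} of size 1, {r^1, r^4} of size 2, {r^2, r^3} of size 2, {s, sr, ..., sr^4} of size 5.
Character table:
  irrep \ class              {e} (size 1)  {r^1, r^4} (size 2)  {r^2, r^3} (size 2)  {s, sr, ..., sr^4} (size 5)
  chi_1 (triv)               1             1                    1                    1                          
  chi_2 (sign: r->1, s->-1)  1             1                    1                    -1                         
  chi_3 (2d, j=1)            2             -1/2 + sqrt(5)/2     -sqrt(5)/2 - 1/2     0                          
  chi_4 (2d, j=2)            2             -sqrt(5)/2 - 1/2     -1/2 + sqrt(5)/2     0                          

Spot check: chi_3 (2d, j=1) on {s, sr, ..., sr^4} = 0.

Reasoning: D_5 has order 2*5 = 10 with 4 conjugacy classes, hence 4 irreducibles. Sum of squared dims 1 + 1 + 4 + 4 = 10 = |G|. Linear characters come from the abelianisation; the 2-dimensional irreps have character r^k -> 2*cos(2*pi*j*k/5), reflections -> 0.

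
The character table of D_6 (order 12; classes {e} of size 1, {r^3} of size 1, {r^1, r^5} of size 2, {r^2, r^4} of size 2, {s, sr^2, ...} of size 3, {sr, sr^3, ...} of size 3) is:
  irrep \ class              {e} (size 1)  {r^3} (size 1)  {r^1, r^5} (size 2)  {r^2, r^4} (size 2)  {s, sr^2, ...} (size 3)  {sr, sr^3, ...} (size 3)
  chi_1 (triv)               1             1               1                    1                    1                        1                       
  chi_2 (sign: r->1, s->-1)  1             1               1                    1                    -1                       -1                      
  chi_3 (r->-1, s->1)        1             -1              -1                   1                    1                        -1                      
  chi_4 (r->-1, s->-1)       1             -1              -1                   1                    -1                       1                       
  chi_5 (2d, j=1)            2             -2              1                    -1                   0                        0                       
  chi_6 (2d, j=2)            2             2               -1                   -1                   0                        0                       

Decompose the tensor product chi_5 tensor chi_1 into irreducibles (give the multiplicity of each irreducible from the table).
chi_5 tensor chi_1 = chi_5 (all other irreducibles have multiplicity 0).

Explanation: The character of a tensor product is the pointwise product (chi_5 * chi_1)(C) = chi_5(C) * chi_1(C):
  {e}: (2)*(1), {r^3}: (-2)*(1), {r^1, r^5}: (1)*(1), {r^2, r^4}: (-1)*(1), {s, sr^2, ...}: (0)*(1), {sr, sr^3, ...}: (0)*(1)
so (chi_5 * chi_1) takes values
  {e} -> 2, {r^3} -> -2, {r^1, r^5} -> 1, {r^2, r^4} -> -1, {s, sr^2, ...} -> 0, {sr, sr^3, ...} -> 0.
Now take the inner product of this character with each irreducible chi from the table, <chi_5*chi_1, chi> = (1/12) sum_C |C| (chi_5*chi_1)(C) conj(chi(C)):
  <chi_5*chi_1, chi_1> = (1/12)[1*(2)*conj(1) + 1*(-2)*conj(1) + 2*(1)*conj(1) + 2*(-1)*conj(1) + 3*(0)*conj(1) + 3*(0)*conj(1)]
      = (1/12)[(2) + (-2) + (2) + (-2) + (0) + (0)] = 0/12 = 0
  <chi_5*chi_1, chi_2> = (1/12)[1*(2)*conj(1) + 1*(-2)*conj(1) + 2*(1)*conj(1) + 2*(-1)*conj(1) + 3*(0)*conj(-1) + 3*(0)*conj(-1)]
      = (1/12)[(2) + (-2) + (2) + (-2) + (0) + (0)] = 0/12 = 0
  <chi_5*chi_1, chi_3> = (1/12)[1*(2)*conj(1) + 1*(-2)*conj(-1) + 2*(1)*conj(-1) + 2*(-1)*conj(1) + 3*(0)*conj(1) + 3*(0)*conj(-1)]
      = (1/12)[(2) + (2) + (-2) + (-2) + (0) + (0)] = 0/12 = 0
  <chi_5*chi_1, chi_4> = (1/12)[1*(2)*conj(1) + 1*(-2)*conj(-1) + 2*(1)*conj(-1) + 2*(-1)*conj(1) + 3*(0)*conj(-1) + 3*(0)*conj(1)]
      = (1/12)[(2) + (2) + (-2) + (-2) + (0) + (0)] = 0/12 = 0
  <chi_5*chi_1, chi_5> = (1/12)[1*(2)*conj(2) + 1*(-2)*conj(-2) + 2*(1)*conj(1) + 2*(-1)*conj(-1) + 3*(0)*conj(0) + 3*(0)*conj(0)]
      = (1/12)[(4) + (4) + (2) + (2) + (0) + (0)] = 12/12 = 1
  <chi_5*chi_1, chi_6> = (1/12)[1*(2)*conj(2) + 1*(-2)*conj(2) + 2*(1)*conj(-1) + 2*(-1)*conj(-1) + 3*(0)*conj(0) + 3*(0)*conj(0)]
      = (1/12)[(4) + (-4) + (-2) + (2) + (0) + (0)] = 0/12 = 0
Hence the multiplicities are chi_5: 1. Dimension check: dim(chi_5)*dim(chi_1) = 2*1 = 2 and sum (mult * dim) = 1*2 = 2.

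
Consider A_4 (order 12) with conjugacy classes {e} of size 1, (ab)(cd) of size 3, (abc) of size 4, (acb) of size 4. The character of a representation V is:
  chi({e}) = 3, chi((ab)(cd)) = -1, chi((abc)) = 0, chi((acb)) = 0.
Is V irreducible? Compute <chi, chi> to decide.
Irreducible: <chi, chi> = 1.

Justification: <chi, chi> = (1/|G|) sum_C |C| * |chi(C)|^2 = (1/12)[1*|3|^2 + 3*|-1|^2 + 4*|0|^2 + 4*|0|^2]
  = (1/12)[(9) + (3) + (0) + (0)] = 12/12 = 1.
(Exp terms are combined using exp(i*s)*conj(exp(i*t)) = exp(i*(s-t)), and sums of them are collapsed using the identity that for every m > 1 the m distinct m-th roots of unity sum to 0, e.g. 1 + exp(2*I*pi/3) + exp(-2*I*pi/3) = 0.)
A character is irreducible iff <chi, chi> = 1, so this representation is irreducible.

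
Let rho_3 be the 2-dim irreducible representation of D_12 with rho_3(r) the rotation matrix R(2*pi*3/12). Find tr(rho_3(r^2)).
chi_{rho_3}(r^2) = 2*cos(2*pi*3*2/12) = -2

Reasoning: rho_3(r^2) is rotation by angle 2*pi*3*2/12, whose trace is 2*cos(2*pi*3*2/12) = -2.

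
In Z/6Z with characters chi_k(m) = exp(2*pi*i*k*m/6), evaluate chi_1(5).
chi_1(5) = zeta_6^5 = exp(-I*pi/3)

Explanation: chi_1(5) = zeta_6^(1*5) = zeta_6^5. Since zeta_6^6 = 1, this equals zeta_6^5 = exp(2*pi*i*5/6) = exp(-I*pi/3).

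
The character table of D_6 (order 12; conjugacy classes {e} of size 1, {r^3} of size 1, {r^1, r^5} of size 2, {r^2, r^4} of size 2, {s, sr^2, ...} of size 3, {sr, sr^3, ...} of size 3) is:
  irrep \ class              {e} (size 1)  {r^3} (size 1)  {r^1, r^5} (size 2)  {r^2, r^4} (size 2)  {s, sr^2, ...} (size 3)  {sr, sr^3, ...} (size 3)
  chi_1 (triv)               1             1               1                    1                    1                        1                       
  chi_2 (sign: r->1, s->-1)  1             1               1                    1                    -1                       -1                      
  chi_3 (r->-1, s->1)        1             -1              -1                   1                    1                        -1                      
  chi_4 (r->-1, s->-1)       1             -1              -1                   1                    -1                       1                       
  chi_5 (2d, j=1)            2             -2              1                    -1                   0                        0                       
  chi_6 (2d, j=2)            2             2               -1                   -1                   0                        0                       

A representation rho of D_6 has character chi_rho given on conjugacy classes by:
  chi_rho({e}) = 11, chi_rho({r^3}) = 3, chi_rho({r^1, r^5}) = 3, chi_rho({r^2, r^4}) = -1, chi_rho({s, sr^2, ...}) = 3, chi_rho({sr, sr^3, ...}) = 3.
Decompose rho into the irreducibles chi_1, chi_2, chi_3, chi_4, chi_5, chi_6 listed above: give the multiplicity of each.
Multiplicities: chi_1: 3, chi_2: 0, chi_3: 0, chi_4: 0, chi_5: 2, chi_6: 2.

Argument: Use <chi_rho, chi> = (1/|G|) sum_C |C| * chi_rho(C) * conj(chi(C)) with |G| = 12 for each irreducible chi in the table:
  <chi_rho, chi_1> = (1/12)[1*(11)*conj(1) + 1*(3)*conj(1) + 2*(3)*conj(1) + 2*(-1)*conj(1) + 3*(3)*conj(1) + 3*(3)*conj(1)]
      = (1/12)[(11) + (3) + (6) + (-2) + (9) + (9)] = 36/12 = 3
  <chi_rho, chi_2> = (1/12)[1*(11)*conj(1) + 1*(3)*conj(1) + 2*(3)*conj(1) + 2*(-1)*conj(1) + 3*(3)*conj(-1) + 3*(3)*conj(-1)]
      = (1/12)[(11) + (3) + (6) + (-2) + (-9) + (-9)] = 0/12 = 0
  <chi_rho, chi_3> = (1/12)[1*(11)*conj(1) + 1*(3)*conj(-1) + 2*(3)*conj(-1) + 2*(-1)*conj(1) + 3*(3)*conj(1) + 3*(3)*conj(-1)]
      = (1/12)[(11) + (-3) + (-6) + (-2) + (9) + (-9)] = 0/12 = 0
  <chi_rho, chi_4> = (1/12)[1*(11)*conj(1) + 1*(3)*conj(-1) + 2*(3)*conj(-1) + 2*(-1)*conj(1) + 3*(3)*conj(-1) + 3*(3)*conj(1)]
      = (1/12)[(11) + (-3) + (-6) + (-2) + (-9) + (9)] = 0/12 = 0
  <chi_rho, chi_5> = (1/12)[1*(11)*conj(2) + 1*(3)*conj(-2) + 2*(3)*conj(1) + 2*(-1)*conj(-1) + 3*(3)*conj(0) + 3*(3)*conj(0)]
      = (1/12)[(22) + (-6) + (6) + (2) + (0) + (0)] = 24/12 = 2
  <chi_rho, chi_6> = (1/12)[1*(11)*conj(2) + 1*(3)*conj(2) + 2*(3)*conj(-1) + 2*(-1)*conj(-1) + 3*(3)*conj(0) + 3*(3)*conj(0)]
      = (1/12)[(22) + (6) + (-6) + (2) + (0) + (0)] = 24/12 = 2
Dimension check: dim(rho) = sum (mult * dim) = 3*1 + 0*1 + 0*1 + 0*1 + 2*2 + 2*2 = 11 = chi_rho(e) = 11.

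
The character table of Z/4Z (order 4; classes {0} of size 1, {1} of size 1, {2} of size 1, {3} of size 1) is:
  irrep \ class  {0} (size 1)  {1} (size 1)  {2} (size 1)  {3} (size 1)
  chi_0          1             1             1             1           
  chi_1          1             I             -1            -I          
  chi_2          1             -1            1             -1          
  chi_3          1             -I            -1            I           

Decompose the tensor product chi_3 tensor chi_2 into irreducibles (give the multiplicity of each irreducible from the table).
chi_3 tensor chi_2 = chi_1 (all other irreducibles have multiplicity 0).

Reasoning: The character of a tensor product is the pointwise product (chi_3 * chi_2)(C) = chi_3(C) * chi_2(C):
  {0}: (1)*(1), {1}: (-I)*(-1), {2}: (-1)*(1), {3}: (I)*(-1)
so (chi_3 * chi_2) takes values
  {0} -> 1, {1} -> I, {2} -> -1, {3} -> -I.
Now take the inner product of this character with each irreducible chi from the table, <chi_3*chi_2, chi> = (1/4) sum_C |C| (chi_3*chi_2)(C) conj(chi(C)):
  <chi_3*chi_2, chi_0> = (1/4)[1*(1)*conj(1) + 1*(I)*conj(1) + 1*(-1)*conj(1) + 1*(-I)*conj(1)]
      = (1/4)[(1) + (I) + (-1) + (-I)] = 0/4 = 0
  <chi_3*chi_2, chi_1> = (1/4)[1*(1)*conj(1) + 1*(I)*conj(I) + 1*(-1)*conj(-1) + 1*(-I)*conj(-I)]
      = (1/4)[(1) + (1) + (1) + (1)] = 4/4 = 1
  <chi_3*chi_2, chi_2> = (1/4)[1*(1)*conj(1) + 1*(I)*conj(-1) + 1*(-1)*conj(1) + 1*(-I)*conj(-1)]
      = (1/4)[(1) + (-I) + (-1) + (I)] = 0/4 = 0
  <chi_3*chi_2, chi_3> = (1/4)[1*(1)*conj(1) + 1*(I)*conj(-I) + 1*(-1)*conj(-1) + 1*(-I)*conj(I)]
      = (1/4)[(1) + (-1) + (1) + (-1)] = 0/4 = 0
(Exp terms are combined using exp(i*s)*conj(exp(i*t)) = exp(i*(s-t)), and sums of them are collapsed using the identity that for every m > 1 the m distinct m-th roots of unity sum to 0, e.g. 1 + exp(2*I*pi/3) + exp(-2*I*pi/3) = 0.)
Hence the multiplicities are chi_1: 1. Dimension check: dim(chi_3)*dim(chi_2) = 1*1 = 1 and sum (mult * dim) = 1*1 = 1.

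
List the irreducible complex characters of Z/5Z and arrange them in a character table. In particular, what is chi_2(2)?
Character table of Z/5Z (irreps indexed chi_0,...,chi_4 with chi_k(m) = zeta_5^(k*m), zeta_5 = exp(2*pi*i/5)):
  irrep \ class  {0} (size 1)  {1} (size 1)    {2} (size 1)    {3} (size 1)    {4} (size 1)  
  chi_0          1             1               1               1               1             
  chi_1          1             exp(2*I*pi/5)   exp(4*I*pi/5)   exp(-4*I*pi/5)  exp(-2*I*pi/5)
  chi_2          1             exp(4*I*pi/5)   exp(-2*I*pi/5)  exp(2*I*pi/5)   exp(-4*I*pi/5)
  chi_3          1             exp(-4*I*pi/5)  exp(2*I*pi/5)   exp(-2*I*pi/5)  exp(4*I*pi/5) 
  chi_4          1             exp(-2*I*pi/5)  exp(-4*I*pi/5)  exp(4*I*pi/5)   exp(2*I*pi/5) 

Spot check: chi_2(2) = zeta_5^(2*2) = zeta_5^4 = exp(-2*I*pi/5).

Explanation: Z/5Z is abelian, so all 5 irreducible complex representations are 1-dimensional. They are given by chi_k(m) = zeta_5^(k*m) for k = 0,...,4. Row orthogonality: sum_m chi_k(m) conj(chi_l(m)) = 5 * [k = l].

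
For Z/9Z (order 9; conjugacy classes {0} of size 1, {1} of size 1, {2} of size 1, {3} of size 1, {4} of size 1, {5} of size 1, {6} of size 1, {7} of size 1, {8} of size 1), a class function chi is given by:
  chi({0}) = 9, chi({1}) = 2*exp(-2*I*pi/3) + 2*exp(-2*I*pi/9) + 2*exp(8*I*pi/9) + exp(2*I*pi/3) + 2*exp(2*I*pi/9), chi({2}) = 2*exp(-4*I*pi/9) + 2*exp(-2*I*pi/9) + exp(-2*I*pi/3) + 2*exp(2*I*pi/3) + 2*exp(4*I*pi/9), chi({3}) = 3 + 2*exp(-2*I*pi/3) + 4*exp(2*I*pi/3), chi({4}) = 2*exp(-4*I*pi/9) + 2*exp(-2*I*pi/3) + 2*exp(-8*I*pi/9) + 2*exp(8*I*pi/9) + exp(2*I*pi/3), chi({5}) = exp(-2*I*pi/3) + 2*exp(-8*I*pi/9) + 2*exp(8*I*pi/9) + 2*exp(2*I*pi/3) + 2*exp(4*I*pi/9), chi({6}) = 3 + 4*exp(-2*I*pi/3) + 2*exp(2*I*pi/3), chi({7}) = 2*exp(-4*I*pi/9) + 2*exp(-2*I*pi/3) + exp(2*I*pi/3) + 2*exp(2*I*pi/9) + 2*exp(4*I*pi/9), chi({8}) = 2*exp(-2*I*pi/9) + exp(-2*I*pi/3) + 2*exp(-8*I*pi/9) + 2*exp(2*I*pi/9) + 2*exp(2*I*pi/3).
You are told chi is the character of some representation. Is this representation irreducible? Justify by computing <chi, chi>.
Not irreducible (reducible): <chi, chi> = 17 > 1.

Working: <chi, chi> = (1/|G|) sum_C |C| * |chi(C)|^2 = (1/9)[1*|9|^2 + 1*|2*exp(-2*I*pi/3) + 2*exp(-2*I*pi/9) + 2*exp(8*I*pi/9) + exp(2*I*pi/3) + 2*exp(2*I*pi/9)|^2 + 1*|2*exp(-4*I*pi/9) + 2*exp(-2*I*pi/9) + exp(-2*I*pi/3) + 2*exp(2*I*pi/3) + 2*exp(4*I*pi/9)|^2 + 1*|3 + 2*exp(-2*I*pi/3) + 4*exp(2*I*pi/3)|^2 + 1*|2*exp(-4*I*pi/9) + 2*exp(-2*I*pi/3) + 2*exp(-8*I*pi/9) + 2*exp(8*I*pi/9) + exp(2*I*pi/3)|^2 + 1*|exp(-2*I*pi/3) + 2*exp(-8*I*pi/9) + 2*exp(8*I*pi/9) + 2*exp(2*I*pi/3) + 2*exp(4*I*pi/9)|^2 + 1*|3 + 4*exp(-2*I*pi/3) + 2*exp(2*I*pi/3)|^2 + 1*|2*exp(-4*I*pi/9) + 2*exp(-2*I*pi/3) + exp(2*I*pi/3) + 2*exp(2*I*pi/9) + 2*exp(4*I*pi/9)|^2 + 1*|2*exp(-2*I*pi/9) + exp(-2*I*pi/3) + 2*exp(-8*I*pi/9) + 2*exp(2*I*pi/9) + 2*exp(2*I*pi/3)|^2]
  = (1/9)[(81) + (17 + 14*exp(-4*I*pi/9) + 6*exp(-2*I*pi/3) + 10*exp(-8*I*pi/9) + 2*exp(-2*I*pi/9) + 2*exp(2*I*pi/9) + 10*exp(8*I*pi/9) + 6*exp(2*I*pi/3) + 14*exp(4*I*pi/9)) + (17 + 10*exp(-2*I*pi/9) + 6*exp(-2*I*pi/3) + 14*exp(-8*I*pi/9) + 2*exp(-4*I*pi/9) + 2*exp(4*I*pi/9) + 14*exp(8*I*pi/9) + 6*exp(2*I*pi/3) + 10*exp(2*I*pi/9)) + (3) + (17 + 10*exp(-4*I*pi/9) + 14*exp(-2*I*pi/9) + 6*exp(-2*I*pi/3) + 2*exp(-8*I*pi/9) + 2*exp(8*I*pi/9) + 6*exp(2*I*pi/3) + 14*exp(2*I*pi/9) + 10*exp(4*I*pi/9)) + (17 + 10*exp(-4*I*pi/9) + 14*exp(-2*I*pi/9) + 6*exp(-2*I*pi/3) + 2*exp(-8*I*pi/9) + 2*exp(8*I*pi/9) + 6*exp(2*I*pi/3) + 14*exp(2*I*pi/9) + 10*exp(4*I*pi/9)) + (3) + (17 + 10*exp(-2*I*pi/9) + 6*exp(-2*I*pi/3) + 14*exp(-8*I*pi/9) + 2*exp(-4*I*pi/9) + 2*exp(4*I*pi/9) + 14*exp(8*I*pi/9) + 6*exp(2*I*pi/3) + 10*exp(2*I*pi/9)) + (17 + 14*exp(-4*I*pi/9) + 6*exp(-2*I*pi/3) + 10*exp(-8*I*pi/9) + 2*exp(-2*I*pi/9) + 2*exp(2*I*pi/9) + 10*exp(8*I*pi/9) + 6*exp(2*I*pi/3) + 14*exp(4*I*pi/9))] = 153/9 = 17.
(Exp terms are combined using exp(i*s)*conj(exp(i*t)) = exp(i*(s-t)), and sums of them are collapsed using the identity that for every m > 1 the m distinct m-th roots of unity sum to 0, e.g. 1 + exp(2*I*pi/3) + exp(-2*I*pi/3) = 0.)
A character is irreducible iff <chi, chi> = 1, so this representation is reducible.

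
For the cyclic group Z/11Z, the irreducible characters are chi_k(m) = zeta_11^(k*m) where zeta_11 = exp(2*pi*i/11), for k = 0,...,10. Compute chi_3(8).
chi_3(8) = zeta_11^24 = exp(4*I*pi/11)

chi_3(8) = zeta_11^(3*8) = zeta_11^24. Since zeta_11^11 = 1, this equals zeta_11^2 = exp(2*pi*i*2/11) = exp(4*I*pi/11).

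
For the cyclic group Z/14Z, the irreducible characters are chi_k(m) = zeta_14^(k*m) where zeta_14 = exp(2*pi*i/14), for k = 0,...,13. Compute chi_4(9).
chi_4(9) = zeta_14^36 = exp(-6*I*pi/7)

Working: chi_4(9) = zeta_14^(4*9) = zeta_14^36. Since zeta_14^14 = 1, this equals zeta_14^8 = exp(2*pi*i*8/14) = exp(-6*I*pi/7).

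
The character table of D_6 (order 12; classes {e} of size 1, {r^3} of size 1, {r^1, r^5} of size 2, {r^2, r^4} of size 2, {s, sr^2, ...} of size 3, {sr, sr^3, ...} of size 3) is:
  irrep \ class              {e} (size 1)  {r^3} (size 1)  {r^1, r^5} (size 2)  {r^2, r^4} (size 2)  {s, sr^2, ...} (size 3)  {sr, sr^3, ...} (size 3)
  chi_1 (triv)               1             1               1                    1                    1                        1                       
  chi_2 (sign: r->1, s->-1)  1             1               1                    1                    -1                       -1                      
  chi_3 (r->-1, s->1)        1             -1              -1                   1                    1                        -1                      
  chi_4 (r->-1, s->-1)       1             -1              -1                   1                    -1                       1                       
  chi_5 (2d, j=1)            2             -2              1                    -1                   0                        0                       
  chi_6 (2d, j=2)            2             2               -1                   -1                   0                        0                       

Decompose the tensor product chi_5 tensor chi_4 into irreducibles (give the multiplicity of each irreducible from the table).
chi_5 tensor chi_4 = chi_6 (all other irreducibles have multiplicity 0).

Proof sketch: The character of a tensor product is the pointwise product (chi_5 * chi_4)(C) = chi_5(C) * chi_4(C):
  {e}: (2)*(1), {r^3}: (-2)*(-1), {r^1, r^5}: (1)*(-1), {r^2, r^4}: (-1)*(1), {s, sr^2, ...}: (0)*(-1), {sr, sr^3, ...}: (0)*(1)
so (chi_5 * chi_4) takes values
  {e} -> 2, {r^3} -> 2, {r^1, r^5} -> -1, {r^2, r^4} -> -1, {s, sr^2, ...} -> 0, {sr, sr^3, ...} -> 0.
Now take the inner product of this character with each irreducible chi from the table, <chi_5*chi_4, chi> = (1/12) sum_C |C| (chi_5*chi_4)(C) conj(chi(C)):
  <chi_5*chi_4, chi_1> = (1/12)[1*(2)*conj(1) + 1*(2)*conj(1) + 2*(-1)*conj(1) + 2*(-1)*conj(1) + 3*(0)*conj(1) + 3*(0)*conj(1)]
      = (1/12)[(2) + (2) + (-2) + (-2) + (0) + (0)] = 0/12 = 0
  <chi_5*chi_4, chi_2> = (1/12)[1*(2)*conj(1) + 1*(2)*conj(1) + 2*(-1)*conj(1) + 2*(-1)*conj(1) + 3*(0)*conj(-1) + 3*(0)*conj(-1)]
      = (1/12)[(2) + (2) + (-2) + (-2) + (0) + (0)] = 0/12 = 0
  <chi_5*chi_4, chi_3> = (1/12)[1*(2)*conj(1) + 1*(2)*conj(-1) + 2*(-1)*conj(-1) + 2*(-1)*conj(1) + 3*(0)*conj(1) + 3*(0)*conj(-1)]
      = (1/12)[(2) + (-2) + (2) + (-2) + (0) + (0)] = 0/12 = 0
  <chi_5*chi_4, chi_4> = (1/12)[1*(2)*conj(1) + 1*(2)*conj(-1) + 2*(-1)*conj(-1) + 2*(-1)*conj(1) + 3*(0)*conj(-1) + 3*(0)*conj(1)]
      = (1/12)[(2) + (-2) + (2) + (-2) + (0) + (0)] = 0/12 = 0
  <chi_5*chi_4, chi_5> = (1/12)[1*(2)*conj(2) + 1*(2)*conj(-2) + 2*(-1)*conj(1) + 2*(-1)*conj(-1) + 3*(0)*conj(0) + 3*(0)*conj(0)]
      = (1/12)[(4) + (-4) + (-2) + (2) + (0) + (0)] = 0/12 = 0
  <chi_5*chi_4, chi_6> = (1/12)[1*(2)*conj(2) + 1*(2)*conj(2) + 2*(-1)*conj(-1) + 2*(-1)*conj(-1) + 3*(0)*conj(0) + 3*(0)*conj(0)]
      = (1/12)[(4) + (4) + (2) + (2) + (0) + (0)] = 12/12 = 1
Hence the multiplicities are chi_6: 1. Dimension check: dim(chi_5)*dim(chi_4) = 2*1 = 2 and sum (mult * dim) = 1*2 = 2.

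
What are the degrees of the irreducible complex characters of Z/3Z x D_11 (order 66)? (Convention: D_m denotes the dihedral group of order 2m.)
Dimensions: 1, 1, 1, 1, 1, 1, 2, 2, 2, 2, 2, 2, 2, 2, 2, 2, 2, 2, 2, 2, 2

There are 21 irreducibles (= number of conjugacy classes). Their dimensions d_i satisfy sum d_i^2 = |G| = 66: 1 + 1 + 1 + 1 + 1 + 1 + 4 + 4 + 4 + 4 + 4 + 4 + 4 + 4 + 4 + 4 + 4 + 4 + 4 + 4 + 4 = 66. (For the product with Z/3Z: each of the 3 1-dim characters of Z/3Z tensors with each irrep of D_11, giving 3 copies of each D_11-dimension.)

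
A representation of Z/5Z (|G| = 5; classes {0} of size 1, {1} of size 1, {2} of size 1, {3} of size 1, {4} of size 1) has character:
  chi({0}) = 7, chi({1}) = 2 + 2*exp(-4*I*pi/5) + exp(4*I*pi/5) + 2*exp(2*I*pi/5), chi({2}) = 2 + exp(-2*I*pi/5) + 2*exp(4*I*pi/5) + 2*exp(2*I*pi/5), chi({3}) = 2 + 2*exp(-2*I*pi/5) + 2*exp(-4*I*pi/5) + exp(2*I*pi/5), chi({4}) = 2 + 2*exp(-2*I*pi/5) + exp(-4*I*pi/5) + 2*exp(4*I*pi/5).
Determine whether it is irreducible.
Not irreducible (reducible): <chi, chi> = 13 > 1.

Derivation: <chi, chi> = (1/|G|) sum_C |C| * |chi(C)|^2 = (1/5)[1*|7|^2 + 1*|2 + 2*exp(-4*I*pi/5) + exp(4*I*pi/5) + 2*exp(2*I*pi/5)|^2 + 1*|2 + exp(-2*I*pi/5) + 2*exp(4*I*pi/5) + 2*exp(2*I*pi/5)|^2 + 1*|2 + 2*exp(-2*I*pi/5) + 2*exp(-4*I*pi/5) + exp(2*I*pi/5)|^2 + 1*|2 + 2*exp(-2*I*pi/5) + exp(-4*I*pi/5) + 2*exp(4*I*pi/5)|^2]
  = (1/5)[(49) + (13 + 8*exp(-2*I*pi/5) + 10*exp(-4*I*pi/5) + 10*exp(4*I*pi/5) + 8*exp(2*I*pi/5)) + (13 + 10*exp(-2*I*pi/5) + 8*exp(-4*I*pi/5) + 8*exp(4*I*pi/5) + 10*exp(2*I*pi/5)) + (13 + 10*exp(-2*I*pi/5) + 8*exp(-4*I*pi/5) + 8*exp(4*I*pi/5) + 10*exp(2*I*pi/5)) + (13 + 8*exp(-2*I*pi/5) + 10*exp(-4*I*pi/5) + 10*exp(4*I*pi/5) + 8*exp(2*I*pi/5))] = 65/5 = 13.
(Exp terms are combined using exp(i*s)*conj(exp(i*t)) = exp(i*(s-t)), and sums of them are collapsed using the identity that for every m > 1 the m distinct m-th roots of unity sum to 0, e.g. 1 + exp(2*I*pi/3) + exp(-2*I*pi/3) = 0.)
A character is irreducible iff <chi, chi> = 1, so this representation is reducible.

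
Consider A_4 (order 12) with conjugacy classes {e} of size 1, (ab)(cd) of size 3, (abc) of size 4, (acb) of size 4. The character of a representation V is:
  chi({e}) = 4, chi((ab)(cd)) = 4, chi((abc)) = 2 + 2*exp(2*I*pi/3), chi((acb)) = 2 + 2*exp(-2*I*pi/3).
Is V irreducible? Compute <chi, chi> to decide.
Not irreducible (reducible): <chi, chi> = 8 > 1.

Explanation: <chi, chi> = (1/|G|) sum_C |C| * |chi(C)|^2 = (1/12)[1*|4|^2 + 3*|4|^2 + 4*|2 + 2*exp(2*I*pi/3)|^2 + 4*|2 + 2*exp(-2*I*pi/3)|^2]
  = (1/12)[(16) + (48) + (16) + (16)] = 96/12 = 8.
(Exp terms are combined using exp(i*s)*conj(exp(i*t)) = exp(i*(s-t)), and sums of them are collapsed using the identity that for every m > 1 the m distinct m-th roots of unity sum to 0, e.g. 1 + exp(2*I*pi/3) + exp(-2*I*pi/3) = 0.)
A character is irreducible iff <chi, chi> = 1, so this representation is reducible.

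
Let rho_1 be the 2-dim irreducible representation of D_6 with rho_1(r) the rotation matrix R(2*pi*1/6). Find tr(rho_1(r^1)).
chi_{rho_1}(r^1) = 2*cos(2*pi*1*1/6) = 1

Proof sketch: rho_1(r^1) is rotation by angle 2*pi*1*1/6, whose trace is 2*cos(2*pi*1*1/6) = 1.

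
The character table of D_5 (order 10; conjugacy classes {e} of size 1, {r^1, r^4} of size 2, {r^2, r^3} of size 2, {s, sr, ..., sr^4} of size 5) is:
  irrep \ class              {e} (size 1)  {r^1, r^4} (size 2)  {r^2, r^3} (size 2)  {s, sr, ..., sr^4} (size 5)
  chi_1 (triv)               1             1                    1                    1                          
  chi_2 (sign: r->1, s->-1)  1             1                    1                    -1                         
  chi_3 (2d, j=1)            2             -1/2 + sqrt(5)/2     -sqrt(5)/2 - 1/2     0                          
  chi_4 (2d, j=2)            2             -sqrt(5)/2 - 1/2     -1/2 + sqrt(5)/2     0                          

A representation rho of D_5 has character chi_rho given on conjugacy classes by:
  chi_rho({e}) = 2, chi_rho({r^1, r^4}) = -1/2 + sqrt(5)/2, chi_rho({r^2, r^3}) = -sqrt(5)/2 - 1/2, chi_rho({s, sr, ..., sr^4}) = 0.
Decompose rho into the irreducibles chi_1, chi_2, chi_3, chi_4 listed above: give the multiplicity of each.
Multiplicities: chi_1: 0, chi_2: 0, chi_3: 1, chi_4: 0.

Justification: Use <chi_rho, chi> = (1/|G|) sum_C |C| * chi_rho(C) * conj(chi(C)) with |G| = 10 for each irreducible chi in the table:
  <chi_rho, chi_1> = (1/10)[1*(2)*conj(1) + 2*(-1/2 + sqrt(5)/2)*conj(1) + 2*(-sqrt(5)/2 - 1/2)*conj(1) + 5*(0)*conj(1)]
      = (1/10)[(2) + (-1 + sqrt(5)) + (-sqrt(5) - 1) + (0)] = 0/10 = 0
  <chi_rho, chi_2> = (1/10)[1*(2)*conj(1) + 2*(-1/2 + sqrt(5)/2)*conj(1) + 2*(-sqrt(5)/2 - 1/2)*conj(1) + 5*(0)*conj(-1)]
      = (1/10)[(2) + (-1 + sqrt(5)) + (-sqrt(5) - 1) + (0)] = 0/10 = 0
  <chi_rho, chi_3> = (1/10)[1*(2)*conj(2) + 2*(-1/2 + sqrt(5)/2)*conj(-1/2 + sqrt(5)/2) + 2*(-sqrt(5)/2 - 1/2)*conj(-sqrt(5)/2 - 1/2) + 5*(0)*conj(0)]
      = (1/10)[(4) + (3 - sqrt(5)) + (sqrt(5) + 3) + (0)] = 10/10 = 1
  <chi_rho, chi_4> = (1/10)[1*(2)*conj(2) + 2*(-1/2 + sqrt(5)/2)*conj(-sqrt(5)/2 - 1/2) + 2*(-sqrt(5)/2 - 1/2)*conj(-1/2 + sqrt(5)/2) + 5*(0)*conj(0)]
      = (1/10)[(4) + (-2) + (-2) + (0)] = 0/10 = 0
Dimension check: dim(rho) = sum (mult * dim) = 0*1 + 0*1 + 1*2 + 0*2 = 2 = chi_rho(e) = 2.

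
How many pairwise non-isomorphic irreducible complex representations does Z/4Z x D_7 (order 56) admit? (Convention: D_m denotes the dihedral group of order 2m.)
20

Working: The number of irreducible complex representations of a finite group equals its number of conjugacy classes. For a direct product, #classes(G x H) = #classes(G) * #classes(H). Z/4Z has 4 classes (abelian), D_7 has 5 classes, so 4 * 5 = 20, so Z/4Z x D_7 (order 56) has exactly 20 irreducible complex representations.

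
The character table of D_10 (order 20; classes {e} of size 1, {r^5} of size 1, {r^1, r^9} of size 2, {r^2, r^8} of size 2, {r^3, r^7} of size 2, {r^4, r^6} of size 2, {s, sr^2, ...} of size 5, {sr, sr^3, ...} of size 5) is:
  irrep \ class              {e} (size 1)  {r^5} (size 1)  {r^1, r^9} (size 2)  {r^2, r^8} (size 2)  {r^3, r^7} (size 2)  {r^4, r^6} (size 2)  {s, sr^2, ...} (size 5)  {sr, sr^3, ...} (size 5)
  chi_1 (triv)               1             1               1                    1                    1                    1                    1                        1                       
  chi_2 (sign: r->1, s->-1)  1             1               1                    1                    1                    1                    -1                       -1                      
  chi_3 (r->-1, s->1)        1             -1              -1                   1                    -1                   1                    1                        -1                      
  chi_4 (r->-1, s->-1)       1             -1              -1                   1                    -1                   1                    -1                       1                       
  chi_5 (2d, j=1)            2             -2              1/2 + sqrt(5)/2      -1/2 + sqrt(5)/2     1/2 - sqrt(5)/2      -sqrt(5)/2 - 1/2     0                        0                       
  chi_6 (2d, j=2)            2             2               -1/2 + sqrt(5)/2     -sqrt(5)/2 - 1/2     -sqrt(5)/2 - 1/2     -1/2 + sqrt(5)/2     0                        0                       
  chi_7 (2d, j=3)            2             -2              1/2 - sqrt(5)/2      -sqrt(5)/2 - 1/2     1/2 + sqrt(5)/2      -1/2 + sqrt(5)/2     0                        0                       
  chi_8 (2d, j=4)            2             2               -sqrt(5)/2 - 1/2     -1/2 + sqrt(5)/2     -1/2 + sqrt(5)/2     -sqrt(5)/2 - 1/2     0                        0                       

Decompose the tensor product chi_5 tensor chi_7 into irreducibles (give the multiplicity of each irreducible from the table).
chi_5 tensor chi_7 = chi_6 + chi_8 (all other irreducibles have multiplicity 0).

Derivation: The character of a tensor product is the pointwise product (chi_5 * chi_7)(C) = chi_5(C) * chi_7(C):
  {e}: (2)*(2), {r^5}: (-2)*(-2), {r^1, r^9}: (1/2 + sqrt(5)/2)*(1/2 - sqrt(5)/2), {r^2, r^8}: (-1/2 + sqrt(5)/2)*(-sqrt(5)/2 - 1/2), {r^3, r^7}: (1/2 - sqrt(5)/2)*(1/2 + sqrt(5)/2), {r^4, r^6}: (-sqrt(5)/2 - 1/2)*(-1/2 + sqrt(5)/2), {s, sr^2, ...}: (0)*(0), {sr, sr^3, ...}: (0)*(0)
so (chi_5 * chi_7) takes values
  {e} -> 4, {r^5} -> 4, {r^1, r^9} -> -1, {r^2, r^8} -> -1, {r^3, r^7} -> -1, {r^4, r^6} -> -1, {s, sr^2, ...} -> 0, {sr, sr^3, ...} -> 0.
Now take the inner product of this character with each irreducible chi from the table, <chi_5*chi_7, chi> = (1/20) sum_C |C| (chi_5*chi_7)(C) conj(chi(C)):
  <chi_5*chi_7, chi_1> = (1/20)[1*(4)*conj(1) + 1*(4)*conj(1) + 2*(-1)*conj(1) + 2*(-1)*conj(1) + 2*(-1)*conj(1) + 2*(-1)*conj(1) + 5*(0)*conj(1) + 5*(0)*conj(1)]
      = (1/20)[(4) + (4) + (-2) + (-2) + (-2) + (-2) + (0) + (0)] = 0/20 = 0
  <chi_5*chi_7, chi_2> = (1/20)[1*(4)*conj(1) + 1*(4)*conj(1) + 2*(-1)*conj(1) + 2*(-1)*conj(1) + 2*(-1)*conj(1) + 2*(-1)*conj(1) + 5*(0)*conj(-1) + 5*(0)*conj(-1)]
      = (1/20)[(4) + (4) + (-2) + (-2) + (-2) + (-2) + (0) + (0)] = 0/20 = 0
  <chi_5*chi_7, chi_3> = (1/20)[1*(4)*conj(1) + 1*(4)*conj(-1) + 2*(-1)*conj(-1) + 2*(-1)*conj(1) + 2*(-1)*conj(-1) + 2*(-1)*conj(1) + 5*(0)*conj(1) + 5*(0)*conj(-1)]
      = (1/20)[(4) + (-4) + (2) + (-2) + (2) + (-2) + (0) + (0)] = 0/20 = 0
  <chi_5*chi_7, chi_4> = (1/20)[1*(4)*conj(1) + 1*(4)*conj(-1) + 2*(-1)*conj(-1) + 2*(-1)*conj(1) + 2*(-1)*conj(-1) + 2*(-1)*conj(1) + 5*(0)*conj(-1) + 5*(0)*conj(1)]
      = (1/20)[(4) + (-4) + (2) + (-2) + (2) + (-2) + (0) + (0)] = 0/20 = 0
  <chi_5*chi_7, chi_5> = (1/20)[1*(4)*conj(2) + 1*(4)*conj(-2) + 2*(-1)*conj(1/2 + sqrt(5)/2) + 2*(-1)*conj(-1/2 + sqrt(5)/2) + 2*(-1)*conj(1/2 - sqrt(5)/2) + 2*(-1)*conj(-sqrt(5)/2 - 1/2) + 5*(0)*conj(0) + 5*(0)*conj(0)]
      = (1/20)[(8) + (-8) + (-sqrt(5) - 1) + (1 - sqrt(5)) + (-1 + sqrt(5)) + (1 + sqrt(5)) + (0) + (0)] = 0/20 = 0
  <chi_5*chi_7, chi_6> = (1/20)[1*(4)*conj(2) + 1*(4)*conj(2) + 2*(-1)*conj(-1/2 + sqrt(5)/2) + 2*(-1)*conj(-sqrt(5)/2 - 1/2) + 2*(-1)*conj(-sqrt(5)/2 - 1/2) + 2*(-1)*conj(-1/2 + sqrt(5)/2) + 5*(0)*conj(0) + 5*(0)*conj(0)]
      = (1/20)[(8) + (8) + (1 - sqrt(5)) + (1 + sqrt(5)) + (1 + sqrt(5)) + (1 - sqrt(5)) + (0) + (0)] = 20/20 = 1
  <chi_5*chi_7, chi_7> = (1/20)[1*(4)*conj(2) + 1*(4)*conj(-2) + 2*(-1)*conj(1/2 - sqrt(5)/2) + 2*(-1)*conj(-sqrt(5)/2 - 1/2) + 2*(-1)*conj(1/2 + sqrt(5)/2) + 2*(-1)*conj(-1/2 + sqrt(5)/2) + 5*(0)*conj(0) + 5*(0)*conj(0)]
      = (1/20)[(8) + (-8) + (-1 + sqrt(5)) + (1 + sqrt(5)) + (-sqrt(5) - 1) + (1 - sqrt(5)) + (0) + (0)] = 0/20 = 0
  <chi_5*chi_7, chi_8> = (1/20)[1*(4)*conj(2) + 1*(4)*conj(2) + 2*(-1)*conj(-sqrt(5)/2 - 1/2) + 2*(-1)*conj(-1/2 + sqrt(5)/2) + 2*(-1)*conj(-1/2 + sqrt(5)/2) + 2*(-1)*conj(-sqrt(5)/2 - 1/2) + 5*(0)*conj(0) + 5*(0)*conj(0)]
      = (1/20)[(8) + (8) + (1 + sqrt(5)) + (1 - sqrt(5)) + (1 - sqrt(5)) + (1 + sqrt(5)) + (0) + (0)] = 20/20 = 1
Hence the multiplicities are chi_6: 1, chi_8: 1. Dimension check: dim(chi_5)*dim(chi_7) = 2*2 = 4 and sum (mult * dim) = 1*2 + 1*2 = 4.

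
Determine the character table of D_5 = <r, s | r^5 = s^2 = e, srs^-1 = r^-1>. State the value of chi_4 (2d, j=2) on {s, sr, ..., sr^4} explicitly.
Conjugacy classes: {e} of size 1, {r^1, r^4} of size 2, {r^2, r^3} of size 2, {s, sr, ..., sr^4} of size 5.
Character table:
  irrep \ class              {e} (size 1)  {r^1, r^4} (size 2)  {r^2, r^3} (size 2)  {s, sr, ..., sr^4} (size 5)
  chi_1 (triv)               1             1                    1                    1                          
  chi_2 (sign: r->1, s->-1)  1             1                    1                    -1                         
  chi_3 (2d, j=1)            2             -1/2 + sqrt(5)/2     -sqrt(5)/2 - 1/2     0                          
  chi_4 (2d, j=2)            2             -sqrt(5)/2 - 1/2     -1/2 + sqrt(5)/2     0                          

Spot check: chi_4 (2d, j=2) on {s, sr, ..., sr^4} = 0.

Proof sketch: D_5 has order 2*5 = 10 with 4 conjugacy classes, hence 4 irreducibles. Sum of squared dims 1 + 1 + 4 + 4 = 10 = |G|. Linear characters come from the abelianisation; the 2-dimensional irreps have character r^k -> 2*cos(2*pi*j*k/5), reflections -> 0.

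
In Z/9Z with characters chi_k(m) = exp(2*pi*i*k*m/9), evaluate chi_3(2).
chi_3(2) = zeta_9^6 = exp(-2*I*pi/3)

Details: chi_3(2) = zeta_9^(3*2) = zeta_9^6. Since zeta_9^9 = 1, this equals zeta_9^6 = exp(2*pi*i*6/9) = exp(-2*I*pi/3).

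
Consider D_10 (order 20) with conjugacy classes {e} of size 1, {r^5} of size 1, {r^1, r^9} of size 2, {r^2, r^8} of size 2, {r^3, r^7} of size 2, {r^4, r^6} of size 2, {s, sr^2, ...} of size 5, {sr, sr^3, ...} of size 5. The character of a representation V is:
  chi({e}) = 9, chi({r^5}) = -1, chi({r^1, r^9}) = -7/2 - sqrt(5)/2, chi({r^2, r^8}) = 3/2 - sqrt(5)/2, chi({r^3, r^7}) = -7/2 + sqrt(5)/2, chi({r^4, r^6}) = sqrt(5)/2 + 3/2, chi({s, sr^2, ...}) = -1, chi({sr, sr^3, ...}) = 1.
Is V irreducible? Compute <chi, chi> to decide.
Not irreducible (reducible): <chi, chi> = 8 > 1.

Explanation: <chi, chi> = (1/|G|) sum_C |C| * |chi(C)|^2 = (1/20)[1*|9|^2 + 1*|-1|^2 + 2*|-7/2 - sqrt(5)/2|^2 + 2*|3/2 - sqrt(5)/2|^2 + 2*|-7/2 + sqrt(5)/2|^2 + 2*|sqrt(5)/2 + 3/2|^2 + 5*|-1|^2 + 5*|1|^2]
  = (1/20)[(81) + (1) + (7*sqrt(5) + 27) + (7 - 3*sqrt(5)) + (27 - 7*sqrt(5)) + (3*sqrt(5) + 7) + (5) + (5)] = 160/20 = 8.
A character is irreducible iff <chi, chi> = 1, so this representation is reducible.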